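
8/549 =8/549 = 0.01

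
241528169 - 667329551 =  - 425801382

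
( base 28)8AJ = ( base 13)2CB6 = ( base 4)1212223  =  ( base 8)14653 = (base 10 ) 6571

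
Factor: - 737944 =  - 2^3*92243^1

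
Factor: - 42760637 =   -  593^1*72109^1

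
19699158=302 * 65229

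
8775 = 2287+6488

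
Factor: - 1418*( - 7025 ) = 9961450 = 2^1*5^2*281^1*709^1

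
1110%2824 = 1110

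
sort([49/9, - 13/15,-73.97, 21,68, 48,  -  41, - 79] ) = [  -  79 , - 73.97, - 41,  -  13/15, 49/9 , 21, 48,68]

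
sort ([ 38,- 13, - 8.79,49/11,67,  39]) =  [ - 13, - 8.79,49/11,38,  39 , 67 ]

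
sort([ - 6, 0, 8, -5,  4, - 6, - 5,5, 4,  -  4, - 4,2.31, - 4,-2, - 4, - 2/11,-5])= [ - 6, - 6, - 5, -5, - 5, - 4, - 4,-4,  -  4, - 2,  -  2/11 , 0,2.31, 4,  4,5,8]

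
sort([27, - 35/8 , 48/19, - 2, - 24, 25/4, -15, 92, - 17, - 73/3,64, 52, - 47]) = [ - 47, -73/3, - 24, - 17, - 15, - 35/8, - 2 , 48/19, 25/4, 27,52, 64,92]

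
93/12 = 31/4 = 7.75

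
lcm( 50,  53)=2650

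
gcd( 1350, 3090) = 30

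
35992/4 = 8998 = 8998.00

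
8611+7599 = 16210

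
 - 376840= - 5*75368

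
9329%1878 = 1817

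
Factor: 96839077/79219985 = 5^( - 1)*13^( - 1 ) * 97^1* 503^ ( - 1)* 811^1*1231^1*2423^( - 1) 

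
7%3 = 1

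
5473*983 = 5379959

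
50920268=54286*938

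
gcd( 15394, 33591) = 1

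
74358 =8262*9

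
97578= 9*10842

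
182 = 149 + 33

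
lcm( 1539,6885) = 130815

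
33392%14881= 3630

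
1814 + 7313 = 9127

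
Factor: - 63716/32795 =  - 2^2*5^( - 1)*7^( - 1)*17^1= - 68/35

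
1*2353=2353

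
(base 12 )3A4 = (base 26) la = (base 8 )1054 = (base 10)556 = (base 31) HT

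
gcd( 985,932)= 1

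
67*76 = 5092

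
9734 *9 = 87606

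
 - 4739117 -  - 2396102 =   -  2343015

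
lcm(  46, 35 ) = 1610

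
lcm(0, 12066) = 0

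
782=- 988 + 1770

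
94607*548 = 51844636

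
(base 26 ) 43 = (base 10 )107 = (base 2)1101011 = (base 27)3q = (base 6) 255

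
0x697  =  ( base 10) 1687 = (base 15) 777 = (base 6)11451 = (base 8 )3227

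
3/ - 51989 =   -  1 + 51986/51989= -  0.00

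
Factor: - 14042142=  - 2^1*3^2*780119^1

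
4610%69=56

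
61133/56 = 61133/56=1091.66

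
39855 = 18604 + 21251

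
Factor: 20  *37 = 2^2*  5^1*37^1= 740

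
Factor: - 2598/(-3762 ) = 3^(- 1)*11^ ( -1)*19^( - 1)*433^1 =433/627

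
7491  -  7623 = -132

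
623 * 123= 76629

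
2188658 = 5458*401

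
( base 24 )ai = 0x102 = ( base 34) 7k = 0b100000010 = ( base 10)258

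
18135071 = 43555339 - 25420268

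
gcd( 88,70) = 2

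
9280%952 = 712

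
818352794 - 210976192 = 607376602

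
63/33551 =9/4793 = 0.00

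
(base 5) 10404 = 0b1011011001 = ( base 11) 603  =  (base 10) 729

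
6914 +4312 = 11226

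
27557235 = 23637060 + 3920175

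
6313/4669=1 + 1644/4669 = 1.35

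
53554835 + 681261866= 734816701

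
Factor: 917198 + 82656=999854 = 2^1*499927^1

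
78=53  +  25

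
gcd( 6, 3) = 3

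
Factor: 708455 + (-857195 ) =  - 2^2*3^1*5^1*37^1*67^1 = - 148740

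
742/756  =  53/54 = 0.98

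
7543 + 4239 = 11782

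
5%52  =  5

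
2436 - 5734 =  - 3298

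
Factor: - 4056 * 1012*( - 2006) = 8233972032 = 2^6 * 3^1*11^1* 13^2*17^1*23^1 * 59^1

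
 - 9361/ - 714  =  13+79/714   =  13.11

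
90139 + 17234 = 107373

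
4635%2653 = 1982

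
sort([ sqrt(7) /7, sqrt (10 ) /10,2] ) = [ sqrt( 10)/10, sqrt( 7 ) /7, 2 ] 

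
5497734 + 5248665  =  10746399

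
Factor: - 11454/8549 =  -2^1*3^1*23^1*103^( - 1)= - 138/103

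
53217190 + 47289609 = 100506799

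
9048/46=196+16/23=196.70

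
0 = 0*8710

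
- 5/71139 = - 1 + 71134/71139 = - 0.00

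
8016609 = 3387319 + 4629290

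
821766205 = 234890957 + 586875248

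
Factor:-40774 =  - 2^1*19^1*29^1 * 37^1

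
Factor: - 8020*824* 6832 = - 2^9*5^1*7^1 * 61^1*103^1*401^1 = - 45149135360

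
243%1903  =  243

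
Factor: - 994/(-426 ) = 3^( -1 )*7^1 = 7/3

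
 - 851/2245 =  - 1 + 1394/2245 =- 0.38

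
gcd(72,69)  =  3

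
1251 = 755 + 496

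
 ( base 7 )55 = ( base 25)1F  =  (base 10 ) 40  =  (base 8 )50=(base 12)34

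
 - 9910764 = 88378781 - 98289545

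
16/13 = 1 + 3/13  =  1.23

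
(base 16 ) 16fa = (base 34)530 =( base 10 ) 5882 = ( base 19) G5B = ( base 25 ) 9a7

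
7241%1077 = 779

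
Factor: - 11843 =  - 13^1* 911^1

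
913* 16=14608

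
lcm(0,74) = 0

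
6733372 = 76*88597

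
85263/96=28421/32 =888.16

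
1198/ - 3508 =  - 1 + 1155/1754 =- 0.34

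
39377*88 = 3465176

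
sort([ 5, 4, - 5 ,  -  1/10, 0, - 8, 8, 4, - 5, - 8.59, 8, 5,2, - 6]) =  [-8.59 , - 8,  -  6, - 5, - 5, - 1/10, 0, 2, 4,4, 5, 5, 8, 8]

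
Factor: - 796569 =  - 3^1*17^1*15619^1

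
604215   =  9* 67135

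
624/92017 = 624/92017 = 0.01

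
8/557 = 8/557 = 0.01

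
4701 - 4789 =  - 88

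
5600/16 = 350 = 350.00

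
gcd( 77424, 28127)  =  1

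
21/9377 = 21/9377 = 0.00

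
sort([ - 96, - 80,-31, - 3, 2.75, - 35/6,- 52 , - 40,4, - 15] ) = [ - 96, - 80,- 52,-40,-31,-15, - 35/6,-3,2.75, 4] 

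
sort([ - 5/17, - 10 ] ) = [ - 10, - 5/17 ]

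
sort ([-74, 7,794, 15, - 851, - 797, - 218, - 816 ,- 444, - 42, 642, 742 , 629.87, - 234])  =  [ - 851, - 816, - 797,-444, - 234, - 218,-74, - 42,7,15, 629.87,642,742 , 794]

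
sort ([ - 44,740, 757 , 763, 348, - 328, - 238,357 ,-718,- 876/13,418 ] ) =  [-718 ,-328,-238,  -  876/13, - 44, 348, 357,  418, 740,757,  763 ] 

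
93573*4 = 374292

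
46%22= 2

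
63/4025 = 9/575 = 0.02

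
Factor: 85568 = 2^6*7^1*191^1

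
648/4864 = 81/608 = 0.13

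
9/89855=9/89855  =  0.00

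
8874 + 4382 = 13256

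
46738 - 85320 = -38582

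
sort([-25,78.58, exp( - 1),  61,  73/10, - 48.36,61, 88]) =[- 48.36,-25,exp( -1), 73/10,61, 61,78.58, 88] 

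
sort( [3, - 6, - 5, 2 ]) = [ - 6, - 5, 2 , 3]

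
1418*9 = 12762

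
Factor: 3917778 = 2^1 * 3^1 * 157^1*4159^1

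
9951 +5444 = 15395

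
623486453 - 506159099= 117327354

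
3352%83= 32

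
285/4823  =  285/4823 =0.06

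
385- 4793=-4408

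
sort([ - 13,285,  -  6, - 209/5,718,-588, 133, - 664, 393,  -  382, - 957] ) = [-957,  -  664, - 588,-382, - 209/5,-13,-6,  133,285 , 393,718]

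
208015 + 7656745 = 7864760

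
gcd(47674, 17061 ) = 121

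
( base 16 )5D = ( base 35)2N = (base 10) 93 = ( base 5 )333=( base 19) 4h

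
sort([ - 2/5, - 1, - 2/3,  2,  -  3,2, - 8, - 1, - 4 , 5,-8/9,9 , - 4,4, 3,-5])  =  [ - 8, - 5, - 4,-4 , - 3, - 1, - 1,-8/9, - 2/3, - 2/5,2, 2,3,4 , 5,  9 ] 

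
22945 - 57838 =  - 34893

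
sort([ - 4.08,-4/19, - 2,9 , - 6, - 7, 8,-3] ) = [ - 7,-6,-4.08, - 3, - 2, - 4/19,  8,9]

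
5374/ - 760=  - 2687/380 = - 7.07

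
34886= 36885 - 1999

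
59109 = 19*3111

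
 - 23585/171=  -  138 + 13/171 = - 137.92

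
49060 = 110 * 446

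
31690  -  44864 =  - 13174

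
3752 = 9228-5476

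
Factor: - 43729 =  - 7^1*6247^1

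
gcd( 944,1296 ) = 16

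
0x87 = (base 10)135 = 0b10000111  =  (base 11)113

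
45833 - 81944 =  - 36111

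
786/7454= 393/3727= 0.11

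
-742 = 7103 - 7845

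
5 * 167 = 835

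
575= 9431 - 8856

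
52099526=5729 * 9094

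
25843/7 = 25843/7 = 3691.86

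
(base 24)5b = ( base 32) 43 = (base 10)131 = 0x83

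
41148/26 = 1582 +8/13 = 1582.62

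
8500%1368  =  292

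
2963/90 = 2963/90 = 32.92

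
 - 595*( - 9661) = 5748295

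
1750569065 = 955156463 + 795412602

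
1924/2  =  962 = 962.00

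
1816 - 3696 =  -1880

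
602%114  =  32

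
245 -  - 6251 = 6496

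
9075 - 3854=5221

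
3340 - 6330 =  - 2990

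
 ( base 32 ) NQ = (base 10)762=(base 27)116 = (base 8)1372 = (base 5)11022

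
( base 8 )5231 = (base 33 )2G7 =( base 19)79f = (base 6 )20321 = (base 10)2713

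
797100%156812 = 13040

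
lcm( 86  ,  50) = 2150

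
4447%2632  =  1815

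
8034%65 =39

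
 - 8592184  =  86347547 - 94939731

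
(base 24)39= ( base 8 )121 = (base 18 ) 49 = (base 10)81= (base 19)45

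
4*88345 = 353380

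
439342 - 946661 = -507319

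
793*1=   793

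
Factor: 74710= 2^1 * 5^1*31^1*241^1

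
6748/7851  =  6748/7851 = 0.86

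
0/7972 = 0 = 0.00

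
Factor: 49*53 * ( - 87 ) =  - 225939 = -3^1 * 7^2*29^1*53^1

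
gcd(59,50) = 1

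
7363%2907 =1549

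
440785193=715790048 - 275004855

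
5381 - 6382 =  - 1001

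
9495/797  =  9495/797  =  11.91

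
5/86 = 5/86 = 0.06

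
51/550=51/550 = 0.09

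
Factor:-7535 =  - 5^1 * 11^1*137^1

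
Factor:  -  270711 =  - 3^2*7^1*4297^1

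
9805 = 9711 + 94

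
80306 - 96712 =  - 16406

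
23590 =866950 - 843360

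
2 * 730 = 1460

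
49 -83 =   -  34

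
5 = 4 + 1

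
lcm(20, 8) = 40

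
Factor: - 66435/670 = -2^ ( - 1)*3^1*43^1 * 67^( - 1) * 103^1 = -13287/134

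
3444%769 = 368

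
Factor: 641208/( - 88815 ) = -213736/29605 = - 2^3*5^(- 1)*31^( - 1 )*191^( - 1 )*26717^1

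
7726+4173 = 11899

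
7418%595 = 278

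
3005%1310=385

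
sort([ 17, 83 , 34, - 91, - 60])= [  -  91,- 60, 17, 34,  83]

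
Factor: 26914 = 2^1*13457^1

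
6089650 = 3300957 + 2788693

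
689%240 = 209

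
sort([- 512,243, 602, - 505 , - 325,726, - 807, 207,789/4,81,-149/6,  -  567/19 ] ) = [ - 807, - 512, - 505,  -  325,-567/19, - 149/6 , 81, 789/4,207, 243, 602,726] 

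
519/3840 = 173/1280 = 0.14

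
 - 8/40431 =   -  8/40431 = - 0.00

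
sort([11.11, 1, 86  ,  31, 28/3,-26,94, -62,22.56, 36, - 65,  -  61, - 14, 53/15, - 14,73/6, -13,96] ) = [ - 65, - 62 , - 61, - 26,-14, - 14, - 13, 1,53/15 , 28/3, 11.11,73/6, 22.56,  31,  36, 86,94, 96]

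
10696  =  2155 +8541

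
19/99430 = 19/99430=0.00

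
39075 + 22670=61745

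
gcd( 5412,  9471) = 1353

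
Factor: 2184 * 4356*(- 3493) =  - 33230669472 = - 2^5*3^3*  7^2*11^2 * 13^1*499^1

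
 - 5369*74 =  - 397306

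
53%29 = 24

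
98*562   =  55076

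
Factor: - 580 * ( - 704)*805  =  328697600  =  2^8*5^2 * 7^1*11^1*23^1*29^1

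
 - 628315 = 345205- 973520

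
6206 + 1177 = 7383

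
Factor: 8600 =2^3*5^2 * 43^1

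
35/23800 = 1/680 = 0.00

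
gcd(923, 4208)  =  1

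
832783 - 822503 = 10280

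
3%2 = 1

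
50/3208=25/1604=0.02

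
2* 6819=13638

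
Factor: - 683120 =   -  2^4*5^1*8539^1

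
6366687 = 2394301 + 3972386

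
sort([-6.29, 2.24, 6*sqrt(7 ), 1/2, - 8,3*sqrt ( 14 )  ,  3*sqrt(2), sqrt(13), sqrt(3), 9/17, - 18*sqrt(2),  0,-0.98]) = [ - 18* sqrt(2), - 8, - 6.29, - 0.98, 0, 1/2,9/17, sqrt(3 ),  2.24, sqrt( 13),3*sqrt(2 ), 3*sqrt(14), 6*sqrt(7 )]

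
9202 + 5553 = 14755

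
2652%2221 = 431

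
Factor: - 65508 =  - 2^2*  3^1*53^1*103^1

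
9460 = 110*86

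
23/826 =23/826 = 0.03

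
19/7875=19/7875=0.00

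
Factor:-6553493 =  - 31^1*211403^1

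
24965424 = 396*63044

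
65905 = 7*9415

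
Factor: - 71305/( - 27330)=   2^( - 1 )*3^( - 1)*13^1 * 911^ ( - 1 )*1097^1 = 14261/5466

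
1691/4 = 1691/4   =  422.75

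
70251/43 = 1633+32/43= 1633.74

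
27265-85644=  - 58379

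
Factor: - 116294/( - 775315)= 2^1*5^( - 1)*29^( - 1)* 5347^( - 1)*58147^1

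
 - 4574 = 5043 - 9617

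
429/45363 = 143/15121 = 0.01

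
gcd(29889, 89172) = 9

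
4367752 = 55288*79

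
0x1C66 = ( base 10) 7270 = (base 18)147G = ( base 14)2914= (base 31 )7hg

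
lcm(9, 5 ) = 45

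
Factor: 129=3^1*43^1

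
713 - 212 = 501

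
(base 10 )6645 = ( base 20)gc5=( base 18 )1293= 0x19F5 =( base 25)afk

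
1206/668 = 1+269/334 = 1.81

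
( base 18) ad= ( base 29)6J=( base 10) 193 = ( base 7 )364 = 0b11000001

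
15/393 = 5/131= 0.04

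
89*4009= 356801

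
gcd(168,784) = 56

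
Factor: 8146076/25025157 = 2^2*3^( - 2) *71^( - 1)*239^1*8521^1*39163^ ( - 1)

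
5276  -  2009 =3267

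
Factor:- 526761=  - 3^2*107^1*547^1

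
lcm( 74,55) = 4070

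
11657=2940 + 8717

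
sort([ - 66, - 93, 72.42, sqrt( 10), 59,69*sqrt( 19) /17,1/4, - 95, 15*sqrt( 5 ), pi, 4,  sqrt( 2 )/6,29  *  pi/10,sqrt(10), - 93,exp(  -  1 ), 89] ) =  [ - 95, - 93, - 93,  -  66, sqrt(2)/6,  1/4,exp( - 1 ),pi,sqrt( 10), sqrt( 10),4,  29*pi/10, 69*sqrt( 19) /17,15*sqrt(5) , 59,72.42, 89]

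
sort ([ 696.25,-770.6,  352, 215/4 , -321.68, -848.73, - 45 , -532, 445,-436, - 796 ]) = [ -848.73,-796, - 770.6,- 532,  -  436, - 321.68 ,  -  45, 215/4,  352,445, 696.25]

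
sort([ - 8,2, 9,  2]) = [ - 8, 2, 2, 9] 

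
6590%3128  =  334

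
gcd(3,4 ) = 1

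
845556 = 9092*93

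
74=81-7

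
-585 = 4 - 589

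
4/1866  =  2/933=0.00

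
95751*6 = 574506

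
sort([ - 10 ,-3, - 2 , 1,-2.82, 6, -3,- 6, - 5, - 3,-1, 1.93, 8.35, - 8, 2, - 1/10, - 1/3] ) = [ - 10, - 8 , - 6, -5,  -  3, - 3, - 3, -2.82, - 2,-1, - 1/3, - 1/10, 1, 1.93,  2,  6, 8.35]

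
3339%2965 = 374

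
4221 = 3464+757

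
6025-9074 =  -  3049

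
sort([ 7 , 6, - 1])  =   [ - 1, 6, 7]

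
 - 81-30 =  - 111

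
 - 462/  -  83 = 5 + 47/83=5.57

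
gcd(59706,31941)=9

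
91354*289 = 26401306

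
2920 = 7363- 4443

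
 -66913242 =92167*(-726 ) 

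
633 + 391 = 1024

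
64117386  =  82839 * 774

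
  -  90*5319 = -478710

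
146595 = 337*435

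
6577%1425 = 877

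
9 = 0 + 9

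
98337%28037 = 14226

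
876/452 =219/113 = 1.94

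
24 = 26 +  - 2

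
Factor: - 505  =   - 5^1 * 101^1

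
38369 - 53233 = - 14864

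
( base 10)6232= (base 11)4756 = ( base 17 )149A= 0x1858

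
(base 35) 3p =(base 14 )94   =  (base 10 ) 130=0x82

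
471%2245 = 471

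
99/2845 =99/2845 = 0.03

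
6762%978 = 894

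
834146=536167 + 297979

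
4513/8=564  +  1/8 = 564.12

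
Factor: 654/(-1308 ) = -1/2  =  -2^( - 1)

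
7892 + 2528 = 10420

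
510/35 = 14 + 4/7 = 14.57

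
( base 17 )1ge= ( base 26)M3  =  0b1000111111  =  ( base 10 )575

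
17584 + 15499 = 33083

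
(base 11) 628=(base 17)2A8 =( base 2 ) 1011110100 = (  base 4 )23310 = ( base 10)756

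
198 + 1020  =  1218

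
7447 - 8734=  - 1287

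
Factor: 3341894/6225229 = 2^1 *17^1*227^1 * 433^1 * 929^( - 1 )*6701^( - 1 )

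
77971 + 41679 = 119650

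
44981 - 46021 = - 1040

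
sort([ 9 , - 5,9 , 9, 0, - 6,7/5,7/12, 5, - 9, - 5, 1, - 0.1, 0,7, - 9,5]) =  [- 9,-9, - 6, - 5, - 5, - 0.1, 0, 0, 7/12, 1,7/5, 5, 5,  7, 9, 9,9] 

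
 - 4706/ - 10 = 2353/5 =470.60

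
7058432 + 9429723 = 16488155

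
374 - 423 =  - 49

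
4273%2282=1991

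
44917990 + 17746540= 62664530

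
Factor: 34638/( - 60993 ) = -2^1*3^ ( - 4)*23^1 = - 46/81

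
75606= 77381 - 1775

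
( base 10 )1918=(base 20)4fi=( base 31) 1UR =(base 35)1js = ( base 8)3576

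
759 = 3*253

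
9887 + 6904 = 16791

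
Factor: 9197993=7^1*1313999^1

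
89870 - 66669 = 23201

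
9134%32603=9134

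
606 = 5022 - 4416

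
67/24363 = 67/24363 = 0.00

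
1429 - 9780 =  - 8351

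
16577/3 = 16577/3 = 5525.67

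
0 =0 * 584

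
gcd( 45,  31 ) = 1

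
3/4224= 1/1408 = 0.00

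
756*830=627480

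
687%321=45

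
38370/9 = 4263 + 1/3=4263.33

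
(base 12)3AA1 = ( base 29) 80H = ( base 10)6745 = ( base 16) 1A59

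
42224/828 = 10556/207 = 51.00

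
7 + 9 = 16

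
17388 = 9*1932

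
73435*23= 1689005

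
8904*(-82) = - 730128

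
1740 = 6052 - 4312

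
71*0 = 0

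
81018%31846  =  17326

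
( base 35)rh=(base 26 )1B0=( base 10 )962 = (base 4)33002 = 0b1111000010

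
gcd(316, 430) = 2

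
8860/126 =4430/63 = 70.32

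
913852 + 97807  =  1011659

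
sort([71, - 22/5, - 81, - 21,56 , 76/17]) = [ - 81 , - 21,-22/5 , 76/17, 56,71 ] 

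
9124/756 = 2281/189 = 12.07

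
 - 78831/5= - 15767  +  4/5 = - 15766.20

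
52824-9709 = 43115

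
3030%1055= 920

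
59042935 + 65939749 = 124982684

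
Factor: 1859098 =2^1*929549^1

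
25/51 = 25/51 = 0.49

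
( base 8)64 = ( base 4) 310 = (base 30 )1m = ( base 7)103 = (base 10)52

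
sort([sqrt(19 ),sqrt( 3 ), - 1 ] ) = [  -  1, sqrt( 3 ), sqrt(19)]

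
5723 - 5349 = 374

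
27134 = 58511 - 31377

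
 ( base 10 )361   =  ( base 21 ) H4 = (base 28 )CP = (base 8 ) 551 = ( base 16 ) 169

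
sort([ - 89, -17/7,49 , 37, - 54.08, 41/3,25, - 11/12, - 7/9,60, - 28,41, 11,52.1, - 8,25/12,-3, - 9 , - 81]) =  [ - 89,  -  81,-54.08, - 28, - 9, - 8, - 3, - 17/7, - 11/12, - 7/9,  25/12,11,  41/3,25,37,41,  49 , 52.1,60]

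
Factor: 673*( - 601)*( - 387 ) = 156531051=3^2*43^1* 601^1*673^1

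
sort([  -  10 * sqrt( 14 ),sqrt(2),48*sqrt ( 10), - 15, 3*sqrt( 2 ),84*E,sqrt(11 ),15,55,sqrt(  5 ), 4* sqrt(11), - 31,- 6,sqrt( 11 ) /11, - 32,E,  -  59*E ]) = [ - 59*E,-10*sqrt( 14), -32, - 31, - 15,-6,sqrt( 11)/11,  sqrt( 2 ), sqrt( 5 ),E,sqrt( 11), 3 * sqrt( 2 ), 4 * sqrt( 11),15,55, 48*sqrt( 10 ), 84*E ] 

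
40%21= 19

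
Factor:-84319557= - 3^1*7^1*1621^1 * 2477^1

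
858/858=1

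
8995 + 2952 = 11947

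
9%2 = 1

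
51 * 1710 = 87210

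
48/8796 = 4/733 =0.01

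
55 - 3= 52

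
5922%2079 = 1764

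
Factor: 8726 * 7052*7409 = 455918386568 = 2^3*31^1*41^1*43^1*239^1*4363^1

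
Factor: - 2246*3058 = -2^2*11^1*139^1*1123^1 = -6868268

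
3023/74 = 40+63/74 = 40.85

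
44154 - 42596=1558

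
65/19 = 65/19=   3.42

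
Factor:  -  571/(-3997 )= 7^ ( - 1 ) = 1/7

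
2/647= 2/647= 0.00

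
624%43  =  22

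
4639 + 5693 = 10332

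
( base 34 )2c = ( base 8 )120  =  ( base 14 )5a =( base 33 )2E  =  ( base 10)80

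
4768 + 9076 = 13844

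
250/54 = 125/27 = 4.63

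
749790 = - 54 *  ( - 13885)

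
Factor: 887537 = 7^2*59^1*307^1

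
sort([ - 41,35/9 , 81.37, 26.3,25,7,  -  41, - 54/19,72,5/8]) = [  -  41, - 41, - 54/19 , 5/8,  35/9,7  ,  25, 26.3, 72,81.37] 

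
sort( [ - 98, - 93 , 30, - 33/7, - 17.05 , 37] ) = [ - 98, - 93, - 17.05,- 33/7,30,37 ]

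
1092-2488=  - 1396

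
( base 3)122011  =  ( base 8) 717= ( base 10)463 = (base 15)20D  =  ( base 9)564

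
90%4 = 2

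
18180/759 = 23 + 241/253 = 23.95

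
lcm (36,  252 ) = 252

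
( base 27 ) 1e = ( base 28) 1D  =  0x29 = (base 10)41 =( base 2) 101001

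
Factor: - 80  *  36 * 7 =-20160 = - 2^6*3^2*5^1 * 7^1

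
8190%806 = 130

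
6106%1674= 1084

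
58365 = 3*19455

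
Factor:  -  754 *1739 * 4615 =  - 2^1*5^1 * 13^2*29^1*37^1 * 47^1*71^1 =-6051215690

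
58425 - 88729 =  - 30304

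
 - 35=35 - 70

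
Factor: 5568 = 2^6*3^1*29^1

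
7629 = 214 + 7415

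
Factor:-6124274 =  - 2^1*13^1 * 109^1*2161^1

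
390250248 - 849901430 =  - 459651182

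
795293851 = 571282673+224011178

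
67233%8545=7418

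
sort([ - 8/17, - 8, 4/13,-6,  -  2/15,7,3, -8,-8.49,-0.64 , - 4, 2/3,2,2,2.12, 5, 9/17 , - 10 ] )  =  [ - 10, -8.49, - 8, - 8, - 6, - 4, - 0.64, - 8/17,-2/15,4/13, 9/17,2/3, 2,2,  2.12,3,5,7 ] 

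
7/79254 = 1/11322 =0.00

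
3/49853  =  3/49853 = 0.00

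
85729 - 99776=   -  14047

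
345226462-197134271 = 148092191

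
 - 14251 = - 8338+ - 5913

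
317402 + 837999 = 1155401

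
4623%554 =191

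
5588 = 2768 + 2820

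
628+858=1486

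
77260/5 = 15452=15452.00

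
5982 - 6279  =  - 297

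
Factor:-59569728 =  - 2^6 * 3^1*449^1*691^1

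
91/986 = 91/986 = 0.09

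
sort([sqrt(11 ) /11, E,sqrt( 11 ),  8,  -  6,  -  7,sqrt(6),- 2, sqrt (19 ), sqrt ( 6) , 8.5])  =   [ -7,-6, - 2, sqrt( 11 ) /11, sqrt(6), sqrt( 6 ), E,sqrt(11 ), sqrt( 19 ) , 8, 8.5 ]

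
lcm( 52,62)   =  1612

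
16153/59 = 16153/59   =  273.78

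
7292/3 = 2430+2/3 = 2430.67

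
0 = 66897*0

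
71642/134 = 35821/67 = 534.64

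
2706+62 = 2768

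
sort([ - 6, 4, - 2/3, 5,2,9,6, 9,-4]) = [ - 6 , - 4,  -  2/3,2,  4, 5, 6,9,9] 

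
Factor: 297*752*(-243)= - 54272592 = - 2^4 * 3^8*11^1 * 47^1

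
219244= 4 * 54811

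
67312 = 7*9616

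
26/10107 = 26/10107 =0.00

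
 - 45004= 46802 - 91806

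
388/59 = 388/59 = 6.58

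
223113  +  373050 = 596163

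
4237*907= 3842959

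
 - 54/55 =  -54/55 = -0.98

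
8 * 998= 7984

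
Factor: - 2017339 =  -17^1*53^1 * 2239^1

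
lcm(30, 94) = 1410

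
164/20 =8 + 1/5 = 8.20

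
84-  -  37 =121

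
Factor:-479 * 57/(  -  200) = 27303/200 = 2^( - 3) * 3^1*5^( - 2)*19^1 * 479^1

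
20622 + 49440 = 70062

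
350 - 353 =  - 3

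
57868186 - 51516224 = 6351962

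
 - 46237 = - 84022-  - 37785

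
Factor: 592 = 2^4*37^1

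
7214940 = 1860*3879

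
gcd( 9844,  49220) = 9844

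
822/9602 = 411/4801 = 0.09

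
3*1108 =3324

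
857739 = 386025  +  471714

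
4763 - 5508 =  -  745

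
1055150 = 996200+58950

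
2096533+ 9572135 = 11668668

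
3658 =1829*2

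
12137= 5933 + 6204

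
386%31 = 14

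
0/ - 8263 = 0/1 = - 0.00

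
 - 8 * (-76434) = 611472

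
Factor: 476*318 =2^3*3^1*7^1*17^1*53^1 =151368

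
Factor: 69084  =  2^2*3^2*19^1*101^1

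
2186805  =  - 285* ( - 7673)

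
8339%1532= 679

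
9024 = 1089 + 7935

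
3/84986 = 3/84986 = 0.00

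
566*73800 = 41770800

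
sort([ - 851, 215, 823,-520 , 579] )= [ - 851, - 520, 215,  579, 823]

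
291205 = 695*419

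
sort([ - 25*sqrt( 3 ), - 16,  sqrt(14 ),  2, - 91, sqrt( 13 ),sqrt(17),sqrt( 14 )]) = [ - 91, - 25 * sqrt( 3) , - 16, 2, sqrt( 13),  sqrt(14), sqrt( 14 ), sqrt( 17)]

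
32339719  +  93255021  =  125594740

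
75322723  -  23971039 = 51351684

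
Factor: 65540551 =29^1*2260019^1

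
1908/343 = 1908/343 = 5.56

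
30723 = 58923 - 28200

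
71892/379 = 189+ 261/379 = 189.69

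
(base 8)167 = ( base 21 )5e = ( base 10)119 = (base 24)4N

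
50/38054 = 25/19027 = 0.00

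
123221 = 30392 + 92829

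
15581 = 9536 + 6045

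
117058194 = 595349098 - 478290904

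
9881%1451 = 1175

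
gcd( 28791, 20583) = 9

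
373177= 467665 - 94488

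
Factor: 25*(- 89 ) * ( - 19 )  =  42275= 5^2*19^1*89^1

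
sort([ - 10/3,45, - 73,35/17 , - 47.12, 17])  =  [ - 73, - 47.12, -10/3, 35/17, 17,45]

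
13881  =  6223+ 7658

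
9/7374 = 3/2458  =  0.00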